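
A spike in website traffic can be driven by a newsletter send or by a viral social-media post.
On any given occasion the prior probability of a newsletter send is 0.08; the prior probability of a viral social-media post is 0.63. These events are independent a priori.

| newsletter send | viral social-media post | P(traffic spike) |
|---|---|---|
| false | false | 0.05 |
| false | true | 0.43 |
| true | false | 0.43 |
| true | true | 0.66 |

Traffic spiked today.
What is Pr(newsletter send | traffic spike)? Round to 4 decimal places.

P(traffic spike) = 0.05×0.92×0.37 + 0.43×0.92×0.63 + 0.43×0.08×0.37 + 0.66×0.08×0.63 = 0.017020 + 0.249228 + 0.012728 + 0.033264 = 0.312240
Restricting to configurations with newsletter send present: 0.012728 + 0.033264 = 0.045992.
P(newsletter send | traffic spike) = 0.045992 / 0.312240 ≈ 0.1473

Pr(newsletter send | traffic spike) ≈ 0.1473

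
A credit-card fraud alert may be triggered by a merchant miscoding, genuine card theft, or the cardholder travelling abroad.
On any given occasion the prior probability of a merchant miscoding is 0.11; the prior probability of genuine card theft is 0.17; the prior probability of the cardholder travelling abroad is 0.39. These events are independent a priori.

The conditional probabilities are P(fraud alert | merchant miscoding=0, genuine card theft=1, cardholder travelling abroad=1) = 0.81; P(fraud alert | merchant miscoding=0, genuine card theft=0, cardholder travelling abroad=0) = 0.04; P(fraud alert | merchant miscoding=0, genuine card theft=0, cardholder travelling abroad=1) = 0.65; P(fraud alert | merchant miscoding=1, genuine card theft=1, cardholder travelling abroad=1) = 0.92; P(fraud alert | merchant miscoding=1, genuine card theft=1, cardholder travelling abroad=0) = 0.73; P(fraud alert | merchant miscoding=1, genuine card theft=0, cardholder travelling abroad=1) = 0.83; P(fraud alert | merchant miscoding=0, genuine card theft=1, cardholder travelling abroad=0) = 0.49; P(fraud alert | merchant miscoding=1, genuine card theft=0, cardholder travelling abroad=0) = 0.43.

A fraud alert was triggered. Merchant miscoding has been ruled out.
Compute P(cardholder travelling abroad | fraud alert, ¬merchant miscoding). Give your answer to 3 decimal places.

P(cardholder travelling abroad | fraud alert, ¬merchant miscoding) ≈ 0.788

P(fraud alert | ¬merchant miscoding) = 0.04·0.83·0.61 + 0.65·0.83·0.39 + 0.49·0.17·0.61 + 0.81·0.17·0.39 = 0.020252 + 0.210405 + 0.050813 + 0.053703 = 0.335173
The cardholder travelling abroad-present share is 0.210405 + 0.053703 = 0.264108.
Hence the posterior is 0.264108/0.335173 ≈ 0.788.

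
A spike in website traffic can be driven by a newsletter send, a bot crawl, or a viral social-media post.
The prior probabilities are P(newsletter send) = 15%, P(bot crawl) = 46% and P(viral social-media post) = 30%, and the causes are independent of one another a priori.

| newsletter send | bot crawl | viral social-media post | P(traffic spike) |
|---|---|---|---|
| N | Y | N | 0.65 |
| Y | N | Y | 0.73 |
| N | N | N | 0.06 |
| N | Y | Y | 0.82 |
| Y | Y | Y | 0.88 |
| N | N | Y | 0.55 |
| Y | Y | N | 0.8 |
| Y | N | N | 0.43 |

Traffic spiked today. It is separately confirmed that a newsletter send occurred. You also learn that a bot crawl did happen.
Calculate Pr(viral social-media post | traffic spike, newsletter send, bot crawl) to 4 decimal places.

Pr(viral social-media post | traffic spike, newsletter send, bot crawl) ≈ 0.3204

Weight on viral social-media post=true, given the evidence: 0.88×0.3 = 0.264000
Normalizer over all consistent configurations: 0.8×0.7 + 0.88×0.3 = 0.824000
Posterior = 0.264000 / 0.824000 ≈ 0.3204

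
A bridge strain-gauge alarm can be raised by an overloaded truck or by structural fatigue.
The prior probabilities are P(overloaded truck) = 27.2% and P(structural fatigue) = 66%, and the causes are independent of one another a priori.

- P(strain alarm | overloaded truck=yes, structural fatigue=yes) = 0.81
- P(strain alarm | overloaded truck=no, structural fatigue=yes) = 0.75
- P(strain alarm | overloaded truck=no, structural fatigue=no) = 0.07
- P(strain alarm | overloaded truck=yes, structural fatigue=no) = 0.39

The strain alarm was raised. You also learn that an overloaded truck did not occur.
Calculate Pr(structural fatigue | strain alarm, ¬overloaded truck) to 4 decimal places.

Pr(structural fatigue | strain alarm, ¬overloaded truck) ≈ 0.9541

Enumerate both values of structural fatigue and weight by the priors:
  P(strain alarm | ¬overloaded truck) = 0.07*0.34 + 0.75*0.66
        = 0.023800 + 0.495000 = 0.518800
The terms with structural fatigue present sum to 0.495000, so
  P(structural fatigue | strain alarm, ¬overloaded truck) = 0.495000 / 0.518800 ≈ 0.9541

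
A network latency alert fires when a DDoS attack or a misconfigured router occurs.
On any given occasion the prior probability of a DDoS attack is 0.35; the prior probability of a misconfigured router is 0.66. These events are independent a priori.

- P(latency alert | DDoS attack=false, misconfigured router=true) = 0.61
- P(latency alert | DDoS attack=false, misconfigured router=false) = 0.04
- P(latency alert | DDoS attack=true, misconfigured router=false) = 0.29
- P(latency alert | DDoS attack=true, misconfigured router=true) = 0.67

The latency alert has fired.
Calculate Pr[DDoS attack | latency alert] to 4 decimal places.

For the numerator, keep only DDoS attack=true terms: 0.034510 + 0.154770 = 0.189280
The normalizing constant is 0.04×0.65×0.34 + 0.61×0.65×0.66 + 0.29×0.35×0.34 + 0.67×0.35×0.66 = 0.459810
P(DDoS attack | latency alert) = 0.189280/0.459810 ≈ 0.4116

Pr[DDoS attack | latency alert] ≈ 0.4116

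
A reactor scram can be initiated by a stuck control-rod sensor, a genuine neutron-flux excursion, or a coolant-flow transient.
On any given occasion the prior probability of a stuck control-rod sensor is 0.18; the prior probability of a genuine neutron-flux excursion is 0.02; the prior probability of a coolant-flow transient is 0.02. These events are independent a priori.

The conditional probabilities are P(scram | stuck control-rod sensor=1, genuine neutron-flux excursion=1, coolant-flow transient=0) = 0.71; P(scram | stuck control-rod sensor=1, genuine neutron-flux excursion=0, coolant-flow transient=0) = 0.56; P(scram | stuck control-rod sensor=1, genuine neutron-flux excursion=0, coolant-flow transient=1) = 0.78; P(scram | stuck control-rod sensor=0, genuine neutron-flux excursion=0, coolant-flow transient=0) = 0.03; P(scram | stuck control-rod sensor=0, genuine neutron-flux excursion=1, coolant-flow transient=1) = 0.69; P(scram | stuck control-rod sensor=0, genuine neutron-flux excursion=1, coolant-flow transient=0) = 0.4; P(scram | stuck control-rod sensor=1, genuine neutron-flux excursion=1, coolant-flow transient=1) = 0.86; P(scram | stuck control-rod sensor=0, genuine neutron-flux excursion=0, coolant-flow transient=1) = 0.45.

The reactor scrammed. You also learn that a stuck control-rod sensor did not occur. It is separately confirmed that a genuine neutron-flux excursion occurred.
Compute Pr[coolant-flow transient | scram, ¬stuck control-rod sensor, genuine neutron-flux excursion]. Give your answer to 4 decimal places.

Pr[coolant-flow transient | scram, ¬stuck control-rod sensor, genuine neutron-flux excursion] ≈ 0.0340

P(scram | ¬stuck control-rod sensor, genuine neutron-flux excursion) = 0.4*0.98 + 0.69*0.02 = 0.392000 + 0.013800 = 0.405800
Restricting to configurations with coolant-flow transient present: 0.69*0.02 = 0.013800.
P(coolant-flow transient | scram, ¬stuck control-rod sensor, genuine neutron-flux excursion) = 0.013800 / 0.405800 ≈ 0.0340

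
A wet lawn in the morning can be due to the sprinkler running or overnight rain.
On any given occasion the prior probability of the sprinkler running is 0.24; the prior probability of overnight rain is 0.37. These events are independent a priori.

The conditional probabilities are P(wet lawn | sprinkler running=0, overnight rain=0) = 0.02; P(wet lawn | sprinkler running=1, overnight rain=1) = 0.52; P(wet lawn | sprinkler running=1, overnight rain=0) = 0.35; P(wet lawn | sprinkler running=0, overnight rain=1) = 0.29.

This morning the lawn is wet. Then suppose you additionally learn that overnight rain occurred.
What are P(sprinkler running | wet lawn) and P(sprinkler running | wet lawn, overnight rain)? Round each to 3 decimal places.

P(sprinkler running | wet lawn) ≈ 0.521; P(sprinkler running | wet lawn, overnight rain) ≈ 0.362

By total probability over the 4 (sprinkler running, overnight rain) configurations:
  P(wet lawn) = 0.02*0.76*0.63 + 0.29*0.76*0.37 + 0.35*0.24*0.63 + 0.52*0.24*0.37
        = 0.009576 + 0.081548 + 0.052920 + 0.046176 = 0.190220
Configurations with sprinkler running contribute 0.099096, so
  P(sprinkler running | wet lawn) = 0.099096 / 0.190220 ≈ 0.521

With the extra evidence:
Sum P(wet lawn|·) weighted by the priors over both values of sprinkler running:
  P(wet lawn | overnight rain) = 0.29*0.76 + 0.52*0.24
        = 0.220400 + 0.124800 = 0.345200
The terms with sprinkler running present sum to 0.124800, so
  P(sprinkler running | wet lawn, overnight rain) = 0.124800 / 0.345200 ≈ 0.362
This is intercausal reasoning (explaining away): once overnight rain accounts for the wet lawn, sprinkler running becomes less likely.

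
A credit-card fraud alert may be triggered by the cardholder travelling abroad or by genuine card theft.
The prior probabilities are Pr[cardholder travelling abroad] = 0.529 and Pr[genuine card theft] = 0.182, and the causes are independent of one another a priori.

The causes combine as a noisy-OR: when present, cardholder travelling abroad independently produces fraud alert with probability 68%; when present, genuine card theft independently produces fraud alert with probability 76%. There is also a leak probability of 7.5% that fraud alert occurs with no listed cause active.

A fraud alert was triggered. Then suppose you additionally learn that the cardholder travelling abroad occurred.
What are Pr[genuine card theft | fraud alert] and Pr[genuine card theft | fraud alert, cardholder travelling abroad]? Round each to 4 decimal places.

Under noisy-OR, P(fraud alert | causes) = 1 − (1−0.075)·∏(1−qᵢ) over the active causes.
P(fraud alert) = 0.075*0.471*0.818 + 0.778*0.471*0.182 + 0.704*0.529*0.818 + 0.92896*0.529*0.182 = 0.028896 + 0.066692 + 0.304636 + 0.089438 = 0.489662
Of this, 0.156130 comes from 0.066692 + 0.089438 (the genuine card theft=true cases).
So P(genuine card theft | fraud alert) = 0.156130/0.489662 ≈ 0.3189.

Now also conditioning on cardholder travelling abroad=true:
P(fraud alert | cardholder travelling abroad) = 0.704*0.818 + 0.92896*0.182 = 0.575872 + 0.169071 = 0.744943
Of this, 0.169071 comes from 0.92896*0.182 (the genuine card theft=true cases).
Hence the posterior is 0.169071/0.744943 ≈ 0.2270.

Pr[genuine card theft | fraud alert] ≈ 0.3189; Pr[genuine card theft | fraud alert, cardholder travelling abroad] ≈ 0.2270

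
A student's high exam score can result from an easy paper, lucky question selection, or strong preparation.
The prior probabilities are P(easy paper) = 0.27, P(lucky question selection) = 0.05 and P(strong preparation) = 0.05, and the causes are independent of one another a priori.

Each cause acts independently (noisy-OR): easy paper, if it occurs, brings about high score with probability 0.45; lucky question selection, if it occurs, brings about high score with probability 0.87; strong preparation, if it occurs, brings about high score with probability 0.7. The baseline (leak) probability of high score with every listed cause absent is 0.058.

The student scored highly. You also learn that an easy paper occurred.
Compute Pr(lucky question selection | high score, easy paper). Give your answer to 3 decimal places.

Pr(lucky question selection | high score, easy paper) ≈ 0.090

Under noisy-OR, P(high score | causes) = 1 − (1−0.058)·∏(1−qᵢ) over the active causes.
Sum P(high score|·) weighted by the priors over the 4 (lucky question selection, strong preparation) configurations:
  P(high score | easy paper) = 0.4819·0.95·0.95 + 0.84457·0.95·0.05 + 0.932647·0.05·0.95 + 0.979794·0.05·0.05
        = 0.434915 + 0.040117 + 0.044301 + 0.002449 = 0.521782
Configurations with lucky question selection contribute 0.046750, so
  P(lucky question selection | high score, easy paper) = 0.046750 / 0.521782 ≈ 0.090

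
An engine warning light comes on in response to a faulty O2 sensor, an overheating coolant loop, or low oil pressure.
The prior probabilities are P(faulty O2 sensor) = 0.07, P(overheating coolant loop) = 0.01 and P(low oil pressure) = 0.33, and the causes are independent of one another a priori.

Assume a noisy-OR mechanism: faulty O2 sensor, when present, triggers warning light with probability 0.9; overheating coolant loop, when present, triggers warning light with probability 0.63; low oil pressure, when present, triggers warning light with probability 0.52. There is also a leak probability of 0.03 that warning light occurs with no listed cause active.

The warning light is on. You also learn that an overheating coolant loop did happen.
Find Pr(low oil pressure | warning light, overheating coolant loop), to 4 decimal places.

Under noisy-OR, P(warning light | causes) = 1 − (1−0.03)·∏(1−qᵢ) over the active causes.
For the numerator, keep only low oil pressure=true terms: 0.254030 + 0.022702 = 0.276732
Denominator P(warning light | overheating coolant loop): 0.6411*0.93*0.67 + 0.827728*0.93*0.33 + 0.96411*0.07*0.67 + 0.982773*0.07*0.33 = 0.721418
Posterior = 0.276732 / 0.721418 ≈ 0.3836

Pr(low oil pressure | warning light, overheating coolant loop) ≈ 0.3836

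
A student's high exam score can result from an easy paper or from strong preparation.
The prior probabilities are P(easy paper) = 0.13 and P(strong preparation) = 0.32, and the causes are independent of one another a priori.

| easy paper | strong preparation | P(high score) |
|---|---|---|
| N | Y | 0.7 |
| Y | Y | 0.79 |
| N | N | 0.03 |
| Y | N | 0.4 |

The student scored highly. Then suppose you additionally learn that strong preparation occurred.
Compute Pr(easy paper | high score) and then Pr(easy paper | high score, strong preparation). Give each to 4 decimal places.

By total probability over the 4 (easy paper, strong preparation) configurations:
  P(high score) = 0.03×0.87×0.68 + 0.7×0.87×0.32 + 0.4×0.13×0.68 + 0.79×0.13×0.32
        = 0.017748 + 0.194880 + 0.035360 + 0.032864 = 0.280852
The terms with easy paper present sum to 0.068224, so
  P(easy paper | high score) = 0.068224 / 0.280852 ≈ 0.2429

With the extra evidence:
By total probability over both values of easy paper:
  P(high score | strong preparation) = 0.7×0.87 + 0.79×0.13
        = 0.609000 + 0.102700 = 0.711700
The terms with easy paper present sum to 0.102700, so
  P(easy paper | high score, strong preparation) = 0.102700 / 0.711700 ≈ 0.1443

Pr(easy paper | high score) ≈ 0.2429; Pr(easy paper | high score, strong preparation) ≈ 0.1443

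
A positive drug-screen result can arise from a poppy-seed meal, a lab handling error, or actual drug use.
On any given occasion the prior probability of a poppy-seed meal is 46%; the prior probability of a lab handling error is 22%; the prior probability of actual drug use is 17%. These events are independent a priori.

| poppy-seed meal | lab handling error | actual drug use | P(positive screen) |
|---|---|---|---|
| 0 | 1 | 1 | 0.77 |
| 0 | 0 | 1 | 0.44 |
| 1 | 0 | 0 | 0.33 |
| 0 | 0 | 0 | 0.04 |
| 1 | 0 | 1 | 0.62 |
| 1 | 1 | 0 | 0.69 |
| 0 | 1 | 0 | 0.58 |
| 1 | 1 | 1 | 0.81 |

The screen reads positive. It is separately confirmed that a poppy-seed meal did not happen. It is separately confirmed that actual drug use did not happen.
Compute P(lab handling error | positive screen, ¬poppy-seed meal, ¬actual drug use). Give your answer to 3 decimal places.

By total probability over both values of lab handling error:
  P(positive screen | ¬poppy-seed meal, ¬actual drug use) = 0.04×0.78 + 0.58×0.22
        = 0.031200 + 0.127600 = 0.158800
The terms with lab handling error present sum to 0.127600, so
  P(lab handling error | positive screen, ¬poppy-seed meal, ¬actual drug use) = 0.127600 / 0.158800 ≈ 0.804

P(lab handling error | positive screen, ¬poppy-seed meal, ¬actual drug use) ≈ 0.804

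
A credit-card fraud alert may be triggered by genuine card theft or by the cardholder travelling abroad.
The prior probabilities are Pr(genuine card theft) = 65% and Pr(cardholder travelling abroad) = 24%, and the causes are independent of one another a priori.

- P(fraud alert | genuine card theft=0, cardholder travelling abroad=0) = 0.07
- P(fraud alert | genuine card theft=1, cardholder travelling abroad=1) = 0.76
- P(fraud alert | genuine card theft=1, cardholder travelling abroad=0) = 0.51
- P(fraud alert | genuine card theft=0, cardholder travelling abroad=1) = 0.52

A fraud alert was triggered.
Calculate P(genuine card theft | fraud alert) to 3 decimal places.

P(genuine card theft | fraud alert) ≈ 0.856

Sum P(fraud alert|·) weighted by the priors over the 4 (genuine card theft, cardholder travelling abroad) configurations:
  P(fraud alert) = 0.07×0.35×0.76 + 0.52×0.35×0.24 + 0.51×0.65×0.76 + 0.76×0.65×0.24
        = 0.018620 + 0.043680 + 0.251940 + 0.118560 = 0.432800
Configurations with genuine card theft contribute 0.370500, so
  P(genuine card theft | fraud alert) = 0.370500 / 0.432800 ≈ 0.856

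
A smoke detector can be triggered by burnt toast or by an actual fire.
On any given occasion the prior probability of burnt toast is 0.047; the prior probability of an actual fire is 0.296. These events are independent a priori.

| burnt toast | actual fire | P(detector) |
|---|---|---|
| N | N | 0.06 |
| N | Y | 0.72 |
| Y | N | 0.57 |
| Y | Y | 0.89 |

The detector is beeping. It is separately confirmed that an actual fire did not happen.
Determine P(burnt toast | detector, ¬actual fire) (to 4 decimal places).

P(burnt toast | detector, ¬actual fire) ≈ 0.3190

Numerator (weight on configurations with burnt toast): 0.57·0.047 = 0.026790
Normalizer over all consistent configurations: 0.06·0.953 + 0.57·0.047 = 0.083970
Posterior = 0.026790 / 0.083970 ≈ 0.3190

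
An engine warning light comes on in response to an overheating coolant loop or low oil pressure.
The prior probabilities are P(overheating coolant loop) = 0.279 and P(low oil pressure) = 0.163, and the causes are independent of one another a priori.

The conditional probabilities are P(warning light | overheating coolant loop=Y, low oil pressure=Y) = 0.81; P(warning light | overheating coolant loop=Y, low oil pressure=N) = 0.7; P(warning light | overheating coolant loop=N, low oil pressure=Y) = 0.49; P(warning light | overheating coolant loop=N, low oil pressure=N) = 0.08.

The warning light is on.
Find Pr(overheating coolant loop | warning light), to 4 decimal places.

Pr(overheating coolant loop | warning light) ≈ 0.6542

P(warning light) = 0.08·0.721·0.837 + 0.49·0.721·0.163 + 0.7·0.279·0.837 + 0.81·0.279·0.163 = 0.048278 + 0.057586 + 0.163466 + 0.036836 = 0.306166
The overheating coolant loop-present share is 0.163466 + 0.036836 = 0.200302.
P(overheating coolant loop | warning light) = 0.200302 / 0.306166 ≈ 0.6542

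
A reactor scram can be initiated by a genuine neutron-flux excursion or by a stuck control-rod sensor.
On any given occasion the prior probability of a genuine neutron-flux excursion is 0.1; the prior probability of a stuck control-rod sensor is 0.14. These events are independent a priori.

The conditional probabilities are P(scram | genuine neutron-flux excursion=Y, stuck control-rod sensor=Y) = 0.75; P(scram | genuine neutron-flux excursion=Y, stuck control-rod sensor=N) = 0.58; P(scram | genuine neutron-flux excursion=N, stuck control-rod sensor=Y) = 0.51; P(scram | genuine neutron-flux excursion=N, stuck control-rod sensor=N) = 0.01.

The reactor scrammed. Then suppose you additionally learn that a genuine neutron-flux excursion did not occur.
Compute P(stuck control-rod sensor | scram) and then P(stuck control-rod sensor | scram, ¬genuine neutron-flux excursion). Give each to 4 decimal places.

P(stuck control-rod sensor | scram) ≈ 0.5647; P(stuck control-rod sensor | scram, ¬genuine neutron-flux excursion) ≈ 0.8925

P(scram) = 0.01·0.9·0.86 + 0.51·0.9·0.14 + 0.58·0.1·0.86 + 0.75·0.1·0.14 = 0.007740 + 0.064260 + 0.049880 + 0.010500 = 0.132380
Restricting to configurations with stuck control-rod sensor present: 0.064260 + 0.010500 = 0.074760.
P(stuck control-rod sensor | scram) = 0.074760 / 0.132380 ≈ 0.5647

Now also conditioning on genuine neutron-flux excursion≠true:
P(scram | ¬genuine neutron-flux excursion) = 0.01·0.86 + 0.51·0.14 = 0.008600 + 0.071400 = 0.080000
Of this, 0.071400 comes from 0.51·0.14 (the stuck control-rod sensor=true cases).
So P(stuck control-rod sensor | scram, ¬genuine neutron-flux excursion) = 0.071400/0.080000 ≈ 0.8925.
Ruling out genuine neutron-flux excursion raises the posterior on stuck control-rod sensor — the flip side of explaining away.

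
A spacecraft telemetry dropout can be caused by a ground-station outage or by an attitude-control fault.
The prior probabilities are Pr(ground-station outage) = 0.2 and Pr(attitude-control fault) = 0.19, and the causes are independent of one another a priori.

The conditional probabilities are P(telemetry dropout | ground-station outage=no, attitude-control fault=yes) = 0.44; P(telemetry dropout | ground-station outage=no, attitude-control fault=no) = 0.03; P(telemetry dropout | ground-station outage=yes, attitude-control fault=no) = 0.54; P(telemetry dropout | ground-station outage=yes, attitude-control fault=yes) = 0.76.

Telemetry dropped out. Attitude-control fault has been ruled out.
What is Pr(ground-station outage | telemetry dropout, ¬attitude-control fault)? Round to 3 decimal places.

Pr(ground-station outage | telemetry dropout, ¬attitude-control fault) ≈ 0.818

Sum P(telemetry dropout|·) weighted by the priors over both values of ground-station outage:
  P(telemetry dropout | ¬attitude-control fault) = 0.03·0.8 + 0.54·0.2
        = 0.024000 + 0.108000 = 0.132000
Keeping only the ground-station outage-present terms gives 0.108000, so
  P(ground-station outage | telemetry dropout, ¬attitude-control fault) = 0.108000 / 0.132000 ≈ 0.818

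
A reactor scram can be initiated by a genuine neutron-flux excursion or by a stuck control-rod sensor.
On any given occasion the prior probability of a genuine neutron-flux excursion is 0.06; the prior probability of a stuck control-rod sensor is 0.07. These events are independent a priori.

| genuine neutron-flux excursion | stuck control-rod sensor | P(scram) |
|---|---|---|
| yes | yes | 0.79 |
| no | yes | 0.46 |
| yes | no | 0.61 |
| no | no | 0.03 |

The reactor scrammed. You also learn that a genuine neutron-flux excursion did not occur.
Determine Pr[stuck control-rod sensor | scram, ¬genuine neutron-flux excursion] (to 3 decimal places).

P(scram | ¬genuine neutron-flux excursion) = 0.03·0.93 + 0.46·0.07 = 0.027900 + 0.032200 = 0.060100
Restricting to configurations with stuck control-rod sensor present: 0.46·0.07 = 0.032200.
P(stuck control-rod sensor | scram, ¬genuine neutron-flux excursion) = 0.032200 / 0.060100 ≈ 0.536

Pr[stuck control-rod sensor | scram, ¬genuine neutron-flux excursion] ≈ 0.536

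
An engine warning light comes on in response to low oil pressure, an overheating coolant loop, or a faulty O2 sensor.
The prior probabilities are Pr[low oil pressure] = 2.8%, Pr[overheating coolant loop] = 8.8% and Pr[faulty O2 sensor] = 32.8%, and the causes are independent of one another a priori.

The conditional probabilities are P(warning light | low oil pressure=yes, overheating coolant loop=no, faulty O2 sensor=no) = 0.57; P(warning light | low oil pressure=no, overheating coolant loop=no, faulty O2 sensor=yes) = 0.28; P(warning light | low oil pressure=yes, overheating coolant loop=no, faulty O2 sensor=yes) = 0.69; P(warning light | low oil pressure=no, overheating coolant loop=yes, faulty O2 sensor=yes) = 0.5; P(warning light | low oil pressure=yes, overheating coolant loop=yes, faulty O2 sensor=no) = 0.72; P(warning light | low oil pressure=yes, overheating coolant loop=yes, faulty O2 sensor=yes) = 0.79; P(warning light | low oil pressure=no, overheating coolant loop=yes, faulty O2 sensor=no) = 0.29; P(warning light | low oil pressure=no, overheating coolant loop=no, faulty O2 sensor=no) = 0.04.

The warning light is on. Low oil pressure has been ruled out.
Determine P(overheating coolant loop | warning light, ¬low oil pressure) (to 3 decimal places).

P(overheating coolant loop | warning light, ¬low oil pressure) ≈ 0.226

Sum P(warning light|·) weighted by the priors over the 4 (overheating coolant loop, faulty O2 sensor) configurations:
  P(warning light | ¬low oil pressure) = 0.04×0.912×0.672 + 0.28×0.912×0.328 + 0.29×0.088×0.672 + 0.5×0.088×0.328
        = 0.024515 + 0.083758 + 0.017149 + 0.014432 = 0.139854
Configurations with overheating coolant loop contribute 0.031581, so
  P(overheating coolant loop | warning light, ¬low oil pressure) = 0.031581 / 0.139854 ≈ 0.226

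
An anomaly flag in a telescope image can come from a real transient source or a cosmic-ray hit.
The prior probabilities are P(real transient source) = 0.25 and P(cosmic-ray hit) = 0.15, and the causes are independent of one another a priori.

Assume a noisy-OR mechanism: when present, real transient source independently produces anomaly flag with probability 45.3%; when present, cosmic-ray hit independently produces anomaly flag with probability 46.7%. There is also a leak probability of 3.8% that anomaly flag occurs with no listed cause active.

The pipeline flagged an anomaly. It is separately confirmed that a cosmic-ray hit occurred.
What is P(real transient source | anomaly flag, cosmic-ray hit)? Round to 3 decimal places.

Under noisy-OR, P(anomaly flag | causes) = 1 − (1−0.038)·∏(1−qᵢ) over the active causes.
P(anomaly flag | cosmic-ray hit) = 0.487254·0.75 + 0.719528·0.25 = 0.365441 + 0.179882 = 0.545323
The real transient source-present share is 0.719528·0.25 = 0.179882.
Hence the posterior is 0.179882/0.545323 ≈ 0.330.

P(real transient source | anomaly flag, cosmic-ray hit) ≈ 0.330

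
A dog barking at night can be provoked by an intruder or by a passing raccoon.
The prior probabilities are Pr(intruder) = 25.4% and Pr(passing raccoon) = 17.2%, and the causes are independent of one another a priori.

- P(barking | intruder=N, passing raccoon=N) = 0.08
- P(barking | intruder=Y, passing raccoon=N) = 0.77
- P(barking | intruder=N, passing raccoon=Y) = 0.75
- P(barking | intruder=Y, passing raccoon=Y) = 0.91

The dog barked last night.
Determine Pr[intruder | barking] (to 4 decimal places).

Sum P(barking|·) weighted by the priors over the 4 (intruder, passing raccoon) configurations:
  P(barking) = 0.08·0.746·0.828 + 0.75·0.746·0.172 + 0.77·0.254·0.828 + 0.91·0.254·0.172
        = 0.049415 + 0.096234 + 0.161940 + 0.039756 = 0.347345
Configurations with intruder contribute 0.201696, so
  P(intruder | barking) = 0.201696 / 0.347345 ≈ 0.5807

Pr[intruder | barking] ≈ 0.5807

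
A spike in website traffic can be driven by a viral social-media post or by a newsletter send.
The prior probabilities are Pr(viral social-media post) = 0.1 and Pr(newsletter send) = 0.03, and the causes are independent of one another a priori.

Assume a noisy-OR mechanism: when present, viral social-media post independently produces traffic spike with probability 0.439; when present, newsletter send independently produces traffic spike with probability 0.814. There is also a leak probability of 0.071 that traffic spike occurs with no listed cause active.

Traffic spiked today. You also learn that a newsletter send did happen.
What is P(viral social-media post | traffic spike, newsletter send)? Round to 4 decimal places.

Under noisy-OR, P(traffic spike | causes) = 1 − (1−0.071)·∏(1−qᵢ) over the active causes.
Enumerate both values of viral social-media post and weight by the priors:
  P(traffic spike | newsletter send) = 0.827206×0.9 + 0.903063×0.1
        = 0.744485 + 0.090306 = 0.834791
The terms with viral social-media post present sum to 0.090306, so
  P(viral social-media post | traffic spike, newsletter send) = 0.090306 / 0.834791 ≈ 0.1082

P(viral social-media post | traffic spike, newsletter send) ≈ 0.1082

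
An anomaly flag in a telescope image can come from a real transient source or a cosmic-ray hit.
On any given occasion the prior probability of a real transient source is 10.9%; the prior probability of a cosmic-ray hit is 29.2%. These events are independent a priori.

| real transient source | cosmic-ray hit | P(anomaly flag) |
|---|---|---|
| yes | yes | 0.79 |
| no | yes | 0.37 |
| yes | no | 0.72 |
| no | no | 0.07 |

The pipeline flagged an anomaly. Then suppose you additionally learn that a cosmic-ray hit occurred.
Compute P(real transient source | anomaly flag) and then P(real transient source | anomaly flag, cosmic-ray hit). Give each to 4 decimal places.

P(real transient source | anomaly flag) ≈ 0.3650; P(real transient source | anomaly flag, cosmic-ray hit) ≈ 0.2071

P(anomaly flag) = 0.07×0.891×0.708 + 0.37×0.891×0.292 + 0.72×0.109×0.708 + 0.79×0.109×0.292 = 0.044158 + 0.096264 + 0.055564 + 0.025144 = 0.221130
Restricting to configurations with real transient source present: 0.055564 + 0.025144 = 0.080708.
So P(real transient source | anomaly flag) = 0.080708/0.221130 ≈ 0.3650.

Now also conditioning on cosmic-ray hit=true:
By total probability over both values of real transient source:
  P(anomaly flag | cosmic-ray hit) = 0.37×0.891 + 0.79×0.109
        = 0.329670 + 0.086110 = 0.415780
Keeping only the real transient source-present terms gives 0.086110, so
  P(real transient source | anomaly flag, cosmic-ray hit) = 0.086110 / 0.415780 ≈ 0.2071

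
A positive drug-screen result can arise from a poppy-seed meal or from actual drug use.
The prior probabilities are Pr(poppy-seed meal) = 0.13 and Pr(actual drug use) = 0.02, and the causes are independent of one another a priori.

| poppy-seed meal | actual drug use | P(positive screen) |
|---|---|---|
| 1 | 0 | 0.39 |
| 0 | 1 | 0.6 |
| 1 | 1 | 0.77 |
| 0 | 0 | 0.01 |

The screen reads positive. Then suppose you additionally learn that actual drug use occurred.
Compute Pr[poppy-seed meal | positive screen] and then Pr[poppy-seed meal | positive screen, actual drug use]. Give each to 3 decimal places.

Pr[poppy-seed meal | positive screen] ≈ 0.732; Pr[poppy-seed meal | positive screen, actual drug use] ≈ 0.161

P(positive screen) = 0.01×0.87×0.98 + 0.6×0.87×0.02 + 0.39×0.13×0.98 + 0.77×0.13×0.02 = 0.008526 + 0.010440 + 0.049686 + 0.002002 = 0.070654
The poppy-seed meal-present share is 0.049686 + 0.002002 = 0.051688.
Hence the posterior is 0.051688/0.070654 ≈ 0.732.

Now also conditioning on actual drug use=true:
For the numerator, keep only poppy-seed meal=true terms: 0.77*0.13 = 0.100100
Normalizer over all consistent configurations: 0.6*0.87 + 0.77*0.13 = 0.622100
P(poppy-seed meal | positive screen, actual drug use) = 0.100100/0.622100 ≈ 0.161
— actual drug use explains away the evidence for poppy-seed meal.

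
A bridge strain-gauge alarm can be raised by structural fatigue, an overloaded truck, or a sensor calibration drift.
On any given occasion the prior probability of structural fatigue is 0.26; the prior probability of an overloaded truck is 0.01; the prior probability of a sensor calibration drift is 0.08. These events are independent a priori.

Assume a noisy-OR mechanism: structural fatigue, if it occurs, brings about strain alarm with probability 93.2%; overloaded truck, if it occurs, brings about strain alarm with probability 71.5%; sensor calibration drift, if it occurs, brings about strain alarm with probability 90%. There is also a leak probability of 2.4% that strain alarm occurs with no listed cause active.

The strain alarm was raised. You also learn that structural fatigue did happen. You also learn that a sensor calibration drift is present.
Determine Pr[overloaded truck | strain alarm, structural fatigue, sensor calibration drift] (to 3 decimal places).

Under noisy-OR, P(strain alarm | causes) = 1 − (1−0.024)·∏(1−qᵢ) over the active causes.
For the numerator, keep only overloaded truck=true terms: 0.998109×0.01 = 0.009981
The normalizing constant is 0.993363×0.99 + 0.998109×0.01 = 0.993410
Posterior = 0.009981 / 0.993410 ≈ 0.010

Pr[overloaded truck | strain alarm, structural fatigue, sensor calibration drift] ≈ 0.010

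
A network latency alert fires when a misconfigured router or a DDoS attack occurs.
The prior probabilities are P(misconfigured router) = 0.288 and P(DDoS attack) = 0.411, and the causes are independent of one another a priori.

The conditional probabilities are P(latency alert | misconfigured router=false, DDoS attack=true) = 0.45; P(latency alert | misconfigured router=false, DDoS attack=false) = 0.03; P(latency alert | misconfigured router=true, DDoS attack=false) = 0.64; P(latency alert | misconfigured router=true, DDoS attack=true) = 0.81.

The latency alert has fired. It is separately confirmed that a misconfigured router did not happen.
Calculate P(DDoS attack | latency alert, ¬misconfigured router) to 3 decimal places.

P(DDoS attack | latency alert, ¬misconfigured router) ≈ 0.913

Sum P(latency alert|·) weighted by the priors over both values of DDoS attack:
  P(latency alert | ¬misconfigured router) = 0.03*0.589 + 0.45*0.411
        = 0.017670 + 0.184950 = 0.202620
Configurations with DDoS attack contribute 0.184950, so
  P(DDoS attack | latency alert, ¬misconfigured router) = 0.184950 / 0.202620 ≈ 0.913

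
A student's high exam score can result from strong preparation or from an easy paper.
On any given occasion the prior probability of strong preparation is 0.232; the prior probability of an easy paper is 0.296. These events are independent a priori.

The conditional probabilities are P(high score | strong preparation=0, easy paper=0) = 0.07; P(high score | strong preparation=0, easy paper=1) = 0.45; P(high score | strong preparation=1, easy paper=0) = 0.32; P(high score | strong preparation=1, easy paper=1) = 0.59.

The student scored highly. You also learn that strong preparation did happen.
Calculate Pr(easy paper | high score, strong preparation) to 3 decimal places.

P(high score | strong preparation) = 0.32*0.704 + 0.59*0.296 = 0.225280 + 0.174640 = 0.399920
Of this, 0.174640 comes from 0.59*0.296 (the easy paper=true cases).
So P(easy paper | high score, strong preparation) = 0.174640/0.399920 ≈ 0.437.

Pr(easy paper | high score, strong preparation) ≈ 0.437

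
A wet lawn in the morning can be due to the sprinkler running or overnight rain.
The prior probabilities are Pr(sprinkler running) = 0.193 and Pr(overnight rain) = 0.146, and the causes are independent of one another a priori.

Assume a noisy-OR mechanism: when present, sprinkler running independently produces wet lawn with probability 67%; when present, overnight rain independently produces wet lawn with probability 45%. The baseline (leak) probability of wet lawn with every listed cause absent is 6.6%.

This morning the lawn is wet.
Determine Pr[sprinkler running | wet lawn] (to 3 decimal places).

Under noisy-OR, P(wet lawn | causes) = 1 − (1−0.066)·∏(1−qᵢ) over the active causes.
P(wet lawn) = 0.066·0.807·0.854 + 0.4863·0.807·0.146 + 0.69178·0.193·0.854 + 0.830479·0.193·0.146 = 0.045486 + 0.057297 + 0.114021 + 0.023401 = 0.240205
Restricting to configurations with sprinkler running present: 0.114021 + 0.023401 = 0.137422.
Hence the posterior is 0.137422/0.240205 ≈ 0.572.

Pr[sprinkler running | wet lawn] ≈ 0.572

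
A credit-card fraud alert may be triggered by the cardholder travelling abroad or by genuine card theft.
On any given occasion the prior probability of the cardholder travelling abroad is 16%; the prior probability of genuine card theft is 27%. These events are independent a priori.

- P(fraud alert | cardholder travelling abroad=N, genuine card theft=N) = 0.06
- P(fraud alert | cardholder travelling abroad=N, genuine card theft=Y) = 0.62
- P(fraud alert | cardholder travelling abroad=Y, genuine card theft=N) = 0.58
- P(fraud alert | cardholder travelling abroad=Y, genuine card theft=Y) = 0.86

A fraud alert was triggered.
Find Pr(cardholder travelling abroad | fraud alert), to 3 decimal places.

Pr(cardholder travelling abroad | fraud alert) ≈ 0.372

P(fraud alert) = 0.06*0.84*0.73 + 0.62*0.84*0.27 + 0.58*0.16*0.73 + 0.86*0.16*0.27 = 0.036792 + 0.140616 + 0.067744 + 0.037152 = 0.282304
The cardholder travelling abroad-present share is 0.067744 + 0.037152 = 0.104896.
P(cardholder travelling abroad | fraud alert) = 0.104896 / 0.282304 ≈ 0.372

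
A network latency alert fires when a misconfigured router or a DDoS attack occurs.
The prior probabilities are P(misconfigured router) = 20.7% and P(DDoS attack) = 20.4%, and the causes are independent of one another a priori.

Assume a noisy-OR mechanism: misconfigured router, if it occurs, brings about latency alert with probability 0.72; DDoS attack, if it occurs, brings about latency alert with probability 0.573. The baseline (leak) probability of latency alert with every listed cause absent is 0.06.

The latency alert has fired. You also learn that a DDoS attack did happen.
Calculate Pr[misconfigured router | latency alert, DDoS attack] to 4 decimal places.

Under noisy-OR, P(latency alert | causes) = 1 − (1−0.06)·∏(1−qᵢ) over the active causes.
By total probability over both values of misconfigured router:
  P(latency alert | DDoS attack) = 0.59862*0.793 + 0.887614*0.207
        = 0.474706 + 0.183736 = 0.658442
The terms with misconfigured router present sum to 0.183736, so
  P(misconfigured router | latency alert, DDoS attack) = 0.183736 / 0.658442 ≈ 0.2790

Pr[misconfigured router | latency alert, DDoS attack] ≈ 0.2790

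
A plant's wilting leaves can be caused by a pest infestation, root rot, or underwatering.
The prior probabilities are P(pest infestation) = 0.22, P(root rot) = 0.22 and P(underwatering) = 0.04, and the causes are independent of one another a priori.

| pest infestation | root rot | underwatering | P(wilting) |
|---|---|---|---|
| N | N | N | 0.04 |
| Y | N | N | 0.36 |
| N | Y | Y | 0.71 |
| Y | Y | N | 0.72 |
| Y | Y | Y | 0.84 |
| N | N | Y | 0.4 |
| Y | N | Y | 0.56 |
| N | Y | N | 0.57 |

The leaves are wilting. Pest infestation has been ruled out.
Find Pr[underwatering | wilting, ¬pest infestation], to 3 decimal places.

Pr[underwatering | wilting, ¬pest infestation] ≈ 0.111

P(wilting | ¬pest infestation) = 0.04×0.78×0.96 + 0.4×0.78×0.04 + 0.57×0.22×0.96 + 0.71×0.22×0.04 = 0.029952 + 0.012480 + 0.120384 + 0.006248 = 0.169064
The underwatering-present share is 0.012480 + 0.006248 = 0.018728.
P(underwatering | wilting, ¬pest infestation) = 0.018728 / 0.169064 ≈ 0.111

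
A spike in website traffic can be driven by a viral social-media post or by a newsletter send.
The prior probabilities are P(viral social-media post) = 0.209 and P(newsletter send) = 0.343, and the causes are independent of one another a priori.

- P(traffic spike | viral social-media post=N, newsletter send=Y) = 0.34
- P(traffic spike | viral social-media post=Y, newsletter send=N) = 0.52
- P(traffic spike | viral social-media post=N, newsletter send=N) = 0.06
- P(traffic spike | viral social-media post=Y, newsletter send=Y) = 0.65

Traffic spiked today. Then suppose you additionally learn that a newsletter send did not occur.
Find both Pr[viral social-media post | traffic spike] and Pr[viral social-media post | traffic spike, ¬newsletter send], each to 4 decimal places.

Enumerate the 4 (viral social-media post, newsletter send) configurations and weight by the priors:
  P(traffic spike) = 0.06×0.791×0.657 + 0.34×0.791×0.343 + 0.52×0.209×0.657 + 0.65×0.209×0.343
        = 0.031181 + 0.092246 + 0.071403 + 0.046597 = 0.241427
Configurations with viral social-media post contribute 0.118000, so
  P(viral social-media post | traffic spike) = 0.118000 / 0.241427 ≈ 0.4888

Now also conditioning on newsletter send≠true:
P(traffic spike | ¬newsletter send) = 0.06*0.791 + 0.52*0.209 = 0.047460 + 0.108680 = 0.156140
The viral social-media post-present share is 0.52*0.209 = 0.108680.
Hence the posterior is 0.108680/0.156140 ≈ 0.6960.
Ruling out newsletter send raises the posterior on viral social-media post — the flip side of explaining away.

Pr[viral social-media post | traffic spike] ≈ 0.4888; Pr[viral social-media post | traffic spike, ¬newsletter send] ≈ 0.6960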